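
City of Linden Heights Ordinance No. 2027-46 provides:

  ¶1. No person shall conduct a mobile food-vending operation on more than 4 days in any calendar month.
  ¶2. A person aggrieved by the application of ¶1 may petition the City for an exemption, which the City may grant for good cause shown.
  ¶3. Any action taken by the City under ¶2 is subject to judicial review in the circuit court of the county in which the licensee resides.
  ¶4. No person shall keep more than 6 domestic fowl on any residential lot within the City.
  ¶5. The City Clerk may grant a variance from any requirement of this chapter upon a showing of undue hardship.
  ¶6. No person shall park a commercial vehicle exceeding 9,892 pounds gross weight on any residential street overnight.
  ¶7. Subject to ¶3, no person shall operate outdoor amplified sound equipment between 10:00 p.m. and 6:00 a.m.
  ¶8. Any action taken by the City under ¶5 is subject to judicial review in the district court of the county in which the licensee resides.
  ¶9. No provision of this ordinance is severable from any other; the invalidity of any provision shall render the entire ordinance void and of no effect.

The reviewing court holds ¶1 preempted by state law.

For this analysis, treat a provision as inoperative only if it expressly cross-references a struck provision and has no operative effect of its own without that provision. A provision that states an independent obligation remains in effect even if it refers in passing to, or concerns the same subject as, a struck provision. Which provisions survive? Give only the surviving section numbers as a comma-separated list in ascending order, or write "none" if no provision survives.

none

¶1 is struck. ¶2 has no operative effect of its own apart from ¶1 and is therefore inoperative. The only function of ¶3 is the judicial-review right for ¶2, so it cannot stand once ¶2 is removed. ¶9 provides that the ordinance is not severable, so the invalidity of any one provision voids the entire ordinance. No provision of the ordinance survives.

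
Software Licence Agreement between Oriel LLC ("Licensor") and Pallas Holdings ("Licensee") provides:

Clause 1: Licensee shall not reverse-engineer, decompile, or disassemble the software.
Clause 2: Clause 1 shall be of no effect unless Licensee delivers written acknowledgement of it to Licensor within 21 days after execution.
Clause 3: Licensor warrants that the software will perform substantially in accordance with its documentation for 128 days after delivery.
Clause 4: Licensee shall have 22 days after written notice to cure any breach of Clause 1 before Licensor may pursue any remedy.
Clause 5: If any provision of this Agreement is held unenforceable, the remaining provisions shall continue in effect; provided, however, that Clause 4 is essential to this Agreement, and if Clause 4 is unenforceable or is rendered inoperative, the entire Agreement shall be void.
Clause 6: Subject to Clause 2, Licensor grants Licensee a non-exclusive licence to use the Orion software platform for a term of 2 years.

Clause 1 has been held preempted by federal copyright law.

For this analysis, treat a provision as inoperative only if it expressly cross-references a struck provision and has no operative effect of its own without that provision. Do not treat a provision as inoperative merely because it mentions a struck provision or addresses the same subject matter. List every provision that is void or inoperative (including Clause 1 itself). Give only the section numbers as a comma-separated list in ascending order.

Clause 1 is struck. Clause 2 operates only by reference to Clause 1, so it falls with Clause 1. Clause 4 has no operative effect of its own apart from Clause 1 and is therefore inoperative. Clause 5 makes Clause 4 an essential term, and Clause 4 has been rendered inoperative by the cascade; under Clause 5, the entire Agreement is therefore void. No provision of the Agreement survives.

1, 2, 3, 4, 5, 6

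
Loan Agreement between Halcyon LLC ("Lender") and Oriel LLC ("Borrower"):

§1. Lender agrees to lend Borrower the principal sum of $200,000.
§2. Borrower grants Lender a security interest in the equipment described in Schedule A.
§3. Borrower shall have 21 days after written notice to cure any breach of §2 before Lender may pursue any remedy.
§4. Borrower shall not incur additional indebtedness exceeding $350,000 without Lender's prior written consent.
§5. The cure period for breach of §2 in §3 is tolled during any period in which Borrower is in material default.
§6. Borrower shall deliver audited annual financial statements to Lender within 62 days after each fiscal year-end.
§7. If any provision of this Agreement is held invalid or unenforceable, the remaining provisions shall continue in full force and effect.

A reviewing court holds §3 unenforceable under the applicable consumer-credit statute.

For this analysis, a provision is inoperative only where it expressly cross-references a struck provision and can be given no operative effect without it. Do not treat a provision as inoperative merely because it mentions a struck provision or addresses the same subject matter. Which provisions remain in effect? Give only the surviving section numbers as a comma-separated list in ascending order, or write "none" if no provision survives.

§3 is struck. §5 operates only by reference to §3, so it falls with §3. §7 is a severability clause and preserves every provision that can still be given independent effect. The provisions still in force are §1, §2, §4, §6, and §7.

1, 2, 4, 6, 7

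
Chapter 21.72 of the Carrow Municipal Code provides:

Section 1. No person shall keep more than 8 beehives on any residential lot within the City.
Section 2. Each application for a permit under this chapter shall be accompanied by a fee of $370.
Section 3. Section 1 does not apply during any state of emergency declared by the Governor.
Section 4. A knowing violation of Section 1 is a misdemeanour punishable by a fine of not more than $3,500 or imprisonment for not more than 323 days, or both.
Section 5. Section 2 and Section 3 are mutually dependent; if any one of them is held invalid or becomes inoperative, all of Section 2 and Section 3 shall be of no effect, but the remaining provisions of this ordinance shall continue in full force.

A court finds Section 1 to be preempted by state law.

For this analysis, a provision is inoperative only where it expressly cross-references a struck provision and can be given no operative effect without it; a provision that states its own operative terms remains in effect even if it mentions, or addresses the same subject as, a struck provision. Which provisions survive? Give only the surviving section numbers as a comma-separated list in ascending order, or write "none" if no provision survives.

Section 1 is struck. Section 3 operates only by reference to Section 1, so it falls with Section 1. Section 4 merely fixes the criminal penalty for violating Section 1; with Section 1 gone it has nothing to operate on and falls away. Section 5 declares Section 2 and Section 3 mutually dependent; since one of them has fallen, all of them are of no effect. That brings down Section 2 as well. The remainder continues in force under Section 5. Only Section 5 remains in effect.

5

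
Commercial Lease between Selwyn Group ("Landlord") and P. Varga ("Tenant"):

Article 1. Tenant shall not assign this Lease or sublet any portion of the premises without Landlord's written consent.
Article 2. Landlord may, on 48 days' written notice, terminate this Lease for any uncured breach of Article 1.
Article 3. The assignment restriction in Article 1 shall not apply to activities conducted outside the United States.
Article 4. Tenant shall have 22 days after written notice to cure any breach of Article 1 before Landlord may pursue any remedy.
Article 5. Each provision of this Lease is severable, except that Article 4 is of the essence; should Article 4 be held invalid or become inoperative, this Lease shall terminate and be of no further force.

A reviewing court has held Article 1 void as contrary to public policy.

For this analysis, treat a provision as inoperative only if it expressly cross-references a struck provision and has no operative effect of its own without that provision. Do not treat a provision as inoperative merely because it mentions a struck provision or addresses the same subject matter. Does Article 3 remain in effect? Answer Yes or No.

Article 1 is struck. Article 2 operates only by reference to Article 1, so it falls with Article 1. The whole of Article 3 is the carve-out from the assignment restriction, defined by reference to Article 1, so Article 3 cannot stand once Article 1 is removed. Article 4 merely fixes the cure period for breach of Article 1; with Article 1 gone it has nothing to operate on and falls away. Article 5 makes Article 4 an essential term, and Article 4 has been rendered inoperative by the cascade; under Article 5, the entire Lease is therefore void. No provision of the Lease survives. Article 3 is among the inoperative provisions, so the answer is no.

No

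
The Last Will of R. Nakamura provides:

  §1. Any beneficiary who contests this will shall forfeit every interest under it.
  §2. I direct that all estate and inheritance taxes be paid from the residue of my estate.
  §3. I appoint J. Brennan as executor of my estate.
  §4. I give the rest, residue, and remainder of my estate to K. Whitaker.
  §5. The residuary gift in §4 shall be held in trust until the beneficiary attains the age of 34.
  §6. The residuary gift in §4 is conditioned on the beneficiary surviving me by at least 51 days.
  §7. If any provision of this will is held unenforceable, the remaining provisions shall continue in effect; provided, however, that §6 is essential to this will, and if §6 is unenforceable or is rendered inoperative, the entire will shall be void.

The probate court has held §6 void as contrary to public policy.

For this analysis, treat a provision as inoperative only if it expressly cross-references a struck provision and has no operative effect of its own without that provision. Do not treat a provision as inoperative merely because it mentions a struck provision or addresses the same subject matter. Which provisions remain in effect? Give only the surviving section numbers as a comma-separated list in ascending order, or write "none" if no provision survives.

§6 is struck. No other provision's operative terms depend on §6. §7 makes §6 an essential term, and §6 is the provision held invalid; under §7, the entire will is therefore void. No provision of the will survives.

none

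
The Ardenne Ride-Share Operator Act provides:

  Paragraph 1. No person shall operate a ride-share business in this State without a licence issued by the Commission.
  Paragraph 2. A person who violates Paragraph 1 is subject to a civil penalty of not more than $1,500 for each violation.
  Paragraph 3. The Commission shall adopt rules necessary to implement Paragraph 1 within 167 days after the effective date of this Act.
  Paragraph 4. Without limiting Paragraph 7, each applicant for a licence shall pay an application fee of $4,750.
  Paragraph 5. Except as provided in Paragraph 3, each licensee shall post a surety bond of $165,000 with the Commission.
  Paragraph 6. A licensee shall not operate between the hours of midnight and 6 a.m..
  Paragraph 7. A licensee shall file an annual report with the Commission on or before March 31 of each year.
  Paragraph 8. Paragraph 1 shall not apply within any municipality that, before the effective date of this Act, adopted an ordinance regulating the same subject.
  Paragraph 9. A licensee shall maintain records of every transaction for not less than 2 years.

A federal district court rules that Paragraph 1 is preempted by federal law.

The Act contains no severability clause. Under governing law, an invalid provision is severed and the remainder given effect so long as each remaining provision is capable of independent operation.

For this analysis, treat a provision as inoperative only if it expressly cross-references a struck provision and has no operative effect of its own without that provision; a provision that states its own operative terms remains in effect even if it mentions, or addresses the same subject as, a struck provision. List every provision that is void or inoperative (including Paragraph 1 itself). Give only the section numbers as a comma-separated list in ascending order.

Paragraph 1 is struck. The only function of Paragraph 2 is the civil penalty for violating Paragraph 1, so it cannot stand once Paragraph 1 is removed. Paragraph 3 has no operative effect of its own apart from Paragraph 1 and is therefore inoperative. Paragraph 8 operates only by reference to Paragraph 1, so it falls with Paragraph 1. Although Paragraph 5 refers to Paragraph 3, its operative terms do not depend on Paragraph 3, so it remains in effect. Under the stated default rule, only provisions that cannot operate independently fall away; the rest are enforced. That leaves Paragraph 4, Paragraph 5, Paragraph 6, Paragraph 7, and Paragraph 9 in effect.

1, 2, 3, 8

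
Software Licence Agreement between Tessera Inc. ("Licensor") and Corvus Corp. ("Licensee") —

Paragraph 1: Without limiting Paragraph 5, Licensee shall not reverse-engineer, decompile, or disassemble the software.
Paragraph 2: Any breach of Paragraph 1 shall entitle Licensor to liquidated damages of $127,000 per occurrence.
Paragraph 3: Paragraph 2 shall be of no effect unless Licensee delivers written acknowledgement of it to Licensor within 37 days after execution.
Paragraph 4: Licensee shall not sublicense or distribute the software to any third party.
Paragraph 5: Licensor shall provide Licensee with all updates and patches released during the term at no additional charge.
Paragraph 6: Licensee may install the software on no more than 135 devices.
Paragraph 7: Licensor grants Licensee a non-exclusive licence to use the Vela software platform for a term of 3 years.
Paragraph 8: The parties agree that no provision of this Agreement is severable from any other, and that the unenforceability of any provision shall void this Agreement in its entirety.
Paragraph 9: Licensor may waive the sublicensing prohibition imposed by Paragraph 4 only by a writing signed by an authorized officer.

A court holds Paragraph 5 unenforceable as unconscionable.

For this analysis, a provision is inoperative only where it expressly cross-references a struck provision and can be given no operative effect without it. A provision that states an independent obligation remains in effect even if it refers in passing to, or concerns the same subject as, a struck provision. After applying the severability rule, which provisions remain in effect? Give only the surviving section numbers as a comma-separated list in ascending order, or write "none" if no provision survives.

Paragraph 5 is struck. No other provision's operative terms depend on Paragraph 5. Paragraph 8 provides that the Agreement is not severable, so the invalidity of any one provision voids the entire Agreement. No provision of the Agreement survives.

none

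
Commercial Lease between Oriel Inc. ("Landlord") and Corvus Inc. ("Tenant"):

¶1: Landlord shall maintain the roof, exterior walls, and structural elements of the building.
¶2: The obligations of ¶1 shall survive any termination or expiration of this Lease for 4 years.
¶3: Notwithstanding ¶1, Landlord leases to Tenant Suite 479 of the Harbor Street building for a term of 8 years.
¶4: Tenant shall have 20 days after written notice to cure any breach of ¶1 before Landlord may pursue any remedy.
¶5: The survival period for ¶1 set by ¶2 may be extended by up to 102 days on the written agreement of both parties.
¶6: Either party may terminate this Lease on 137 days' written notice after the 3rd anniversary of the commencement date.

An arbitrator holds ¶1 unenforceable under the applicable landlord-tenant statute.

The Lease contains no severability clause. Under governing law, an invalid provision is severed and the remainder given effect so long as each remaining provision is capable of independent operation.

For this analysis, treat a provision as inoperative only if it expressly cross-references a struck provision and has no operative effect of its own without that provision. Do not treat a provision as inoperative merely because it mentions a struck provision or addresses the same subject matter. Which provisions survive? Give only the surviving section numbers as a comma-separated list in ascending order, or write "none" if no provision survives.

3, 6

¶1 is struck. The only function of ¶2 is the survival period for ¶1, so it cannot stand once ¶1 is removed. ¶4 merely fixes the cure period for breach of ¶1; with ¶1 gone it has nothing to operate on and falls away. ¶5 has no operative effect of its own apart from ¶2 and is therefore inoperative. ¶3 mentions ¶1 but its own obligation stands independently of ¶1, so ¶3 is not affected. With no severability clause, the stated default rule severs what cannot stand and enforces each remaining provision that can operate on its own. ¶3 and ¶6 remain in effect.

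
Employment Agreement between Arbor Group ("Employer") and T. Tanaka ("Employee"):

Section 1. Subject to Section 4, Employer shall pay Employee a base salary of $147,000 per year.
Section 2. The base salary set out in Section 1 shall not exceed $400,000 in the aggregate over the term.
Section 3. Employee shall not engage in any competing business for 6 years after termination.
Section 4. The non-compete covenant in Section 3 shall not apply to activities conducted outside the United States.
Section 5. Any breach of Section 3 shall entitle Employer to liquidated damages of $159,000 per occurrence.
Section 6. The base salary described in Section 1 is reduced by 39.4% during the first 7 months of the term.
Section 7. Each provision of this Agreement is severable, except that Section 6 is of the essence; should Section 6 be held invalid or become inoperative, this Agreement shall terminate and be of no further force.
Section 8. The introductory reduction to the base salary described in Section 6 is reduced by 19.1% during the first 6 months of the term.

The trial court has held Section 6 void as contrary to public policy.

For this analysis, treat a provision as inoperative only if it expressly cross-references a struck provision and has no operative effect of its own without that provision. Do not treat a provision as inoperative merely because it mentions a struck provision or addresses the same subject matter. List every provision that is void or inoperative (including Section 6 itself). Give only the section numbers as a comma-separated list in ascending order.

Section 6 is struck. Section 8 operates only by reference to Section 6, so it falls with Section 6. Section 7 makes Section 6 an essential term, and Section 6 is the provision held invalid; under Section 7, the entire Agreement is therefore void. No provision of the Agreement survives.

1, 2, 3, 4, 5, 6, 7, 8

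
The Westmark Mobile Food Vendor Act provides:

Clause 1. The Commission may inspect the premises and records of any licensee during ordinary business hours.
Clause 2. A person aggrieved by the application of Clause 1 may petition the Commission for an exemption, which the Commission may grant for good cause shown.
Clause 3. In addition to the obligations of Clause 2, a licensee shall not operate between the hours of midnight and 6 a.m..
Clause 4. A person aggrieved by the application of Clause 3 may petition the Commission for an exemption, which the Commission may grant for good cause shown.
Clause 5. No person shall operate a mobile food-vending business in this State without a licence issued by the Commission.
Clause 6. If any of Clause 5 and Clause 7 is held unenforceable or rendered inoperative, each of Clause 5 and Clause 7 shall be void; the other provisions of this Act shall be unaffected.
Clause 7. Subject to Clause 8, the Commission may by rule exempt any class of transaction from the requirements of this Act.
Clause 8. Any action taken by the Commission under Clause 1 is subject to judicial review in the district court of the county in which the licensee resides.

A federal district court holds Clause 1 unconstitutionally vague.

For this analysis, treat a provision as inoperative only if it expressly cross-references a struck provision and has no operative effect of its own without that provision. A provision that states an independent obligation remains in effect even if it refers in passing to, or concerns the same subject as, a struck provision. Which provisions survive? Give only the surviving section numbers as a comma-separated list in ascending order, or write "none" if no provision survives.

Clause 1 is struck. Clause 2 has no operative effect of its own apart from Clause 1 and is therefore inoperative. Clause 8 merely fixes the judicial-review right for Clause 1; with Clause 1 gone it has nothing to operate on and falls away. Clause 7 mentions Clause 8 but its own obligation stands independently of Clause 8, so Clause 7 is not affected. Clause 3 mentions Clause 2 but its own obligation stands independently of Clause 2, so Clause 3 is not affected. Clause 6 ties Clause 5 and Clause 7 together, but none of those is affected here; the remaining provisions continue in force under Clause 6. The provisions still in force are Clause 3, Clause 4, Clause 5, Clause 6, and Clause 7.

3, 4, 5, 6, 7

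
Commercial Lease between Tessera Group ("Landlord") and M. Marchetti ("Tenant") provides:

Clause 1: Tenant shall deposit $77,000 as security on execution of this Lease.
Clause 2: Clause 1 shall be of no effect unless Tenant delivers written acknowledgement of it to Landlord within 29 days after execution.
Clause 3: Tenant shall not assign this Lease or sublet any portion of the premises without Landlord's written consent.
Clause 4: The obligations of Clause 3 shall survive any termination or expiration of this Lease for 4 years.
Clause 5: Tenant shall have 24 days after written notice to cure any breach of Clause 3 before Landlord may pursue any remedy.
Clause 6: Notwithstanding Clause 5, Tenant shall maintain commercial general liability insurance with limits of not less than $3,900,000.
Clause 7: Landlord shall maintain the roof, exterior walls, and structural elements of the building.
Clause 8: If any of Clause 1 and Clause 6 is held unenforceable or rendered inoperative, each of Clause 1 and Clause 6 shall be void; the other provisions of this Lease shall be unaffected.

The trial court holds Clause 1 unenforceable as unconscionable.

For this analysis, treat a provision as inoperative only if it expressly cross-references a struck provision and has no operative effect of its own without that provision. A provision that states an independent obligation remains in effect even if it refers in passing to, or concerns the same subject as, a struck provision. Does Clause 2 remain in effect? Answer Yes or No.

Clause 1 is struck. The only function of Clause 2 is the acknowledgement condition for Clause 1, so it cannot stand once Clause 1 is removed. Clause 8 declares Clause 1 and Clause 6 mutually dependent; since one of them has fallen, all of them are of no effect. That brings down Clause 6 as well. The remainder continues in force under Clause 8. Clause 3, Clause 4, Clause 5, Clause 7, and Clause 8 remain in effect. Clause 2 is among the inoperative provisions, so the answer is no.

No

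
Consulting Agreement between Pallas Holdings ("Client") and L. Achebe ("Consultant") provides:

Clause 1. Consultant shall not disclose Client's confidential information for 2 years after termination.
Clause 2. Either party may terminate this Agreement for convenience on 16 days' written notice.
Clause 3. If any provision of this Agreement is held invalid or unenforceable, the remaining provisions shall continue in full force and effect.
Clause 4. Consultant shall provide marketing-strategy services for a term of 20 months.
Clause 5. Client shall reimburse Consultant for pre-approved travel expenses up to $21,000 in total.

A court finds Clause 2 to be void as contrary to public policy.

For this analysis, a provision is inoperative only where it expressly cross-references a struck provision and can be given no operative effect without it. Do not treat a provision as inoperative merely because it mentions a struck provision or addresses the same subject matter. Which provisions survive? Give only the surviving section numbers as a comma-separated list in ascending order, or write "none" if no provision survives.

1, 3, 4, 5

Clause 2 is struck. Nothing else in the Agreement is defined by reference to Clause 2. Clause 3 is a severability clause and preserves every provision that can still be given independent effect. Clause 1, Clause 3, Clause 4, and Clause 5 remain in effect.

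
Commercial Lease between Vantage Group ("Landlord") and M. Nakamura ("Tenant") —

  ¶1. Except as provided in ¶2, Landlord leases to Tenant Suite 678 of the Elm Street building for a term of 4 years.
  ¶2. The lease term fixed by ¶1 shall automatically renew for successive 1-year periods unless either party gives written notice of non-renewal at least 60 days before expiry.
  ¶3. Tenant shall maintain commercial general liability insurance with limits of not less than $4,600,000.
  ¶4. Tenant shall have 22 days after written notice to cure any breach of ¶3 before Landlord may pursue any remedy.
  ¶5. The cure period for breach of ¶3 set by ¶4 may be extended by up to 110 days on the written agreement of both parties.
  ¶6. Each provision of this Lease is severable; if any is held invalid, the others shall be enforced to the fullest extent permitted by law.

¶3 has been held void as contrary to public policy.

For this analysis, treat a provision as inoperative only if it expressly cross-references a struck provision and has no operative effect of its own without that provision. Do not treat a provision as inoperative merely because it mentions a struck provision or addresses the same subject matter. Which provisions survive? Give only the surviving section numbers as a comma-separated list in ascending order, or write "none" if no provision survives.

¶3 is struck. ¶4 merely fixes the cure period for breach of ¶3; with ¶3 gone it has nothing to operate on and falls away. ¶5 does nothing except set the extension of the cure period for breach of ¶3 by reference to ¶4; with ¶4 gone it has no independent effect and is inoperative. Under the severability clause in ¶6, the remaining provisions continue in force. The provisions still in force are ¶1, ¶2, and ¶6.

1, 2, 6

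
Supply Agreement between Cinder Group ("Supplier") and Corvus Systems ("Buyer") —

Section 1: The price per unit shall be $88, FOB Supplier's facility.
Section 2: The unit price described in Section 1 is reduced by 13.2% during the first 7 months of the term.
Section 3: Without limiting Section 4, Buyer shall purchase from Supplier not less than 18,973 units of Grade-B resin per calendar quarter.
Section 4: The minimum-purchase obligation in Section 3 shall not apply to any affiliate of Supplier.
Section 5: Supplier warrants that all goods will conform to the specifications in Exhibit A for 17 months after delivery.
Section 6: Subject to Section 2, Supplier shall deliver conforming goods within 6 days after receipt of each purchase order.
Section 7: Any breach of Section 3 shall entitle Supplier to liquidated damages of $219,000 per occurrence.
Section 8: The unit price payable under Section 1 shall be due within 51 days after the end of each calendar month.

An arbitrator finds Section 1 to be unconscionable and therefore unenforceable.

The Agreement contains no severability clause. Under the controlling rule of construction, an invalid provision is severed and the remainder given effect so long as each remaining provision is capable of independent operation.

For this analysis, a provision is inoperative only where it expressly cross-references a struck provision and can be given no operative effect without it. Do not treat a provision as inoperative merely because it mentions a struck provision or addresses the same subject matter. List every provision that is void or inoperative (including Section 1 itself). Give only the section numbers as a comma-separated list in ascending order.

Section 1 is struck. Section 2 has no operative effect of its own apart from Section 1 and is therefore inoperative. Section 8 has no operative effect of its own apart from Section 1 and is therefore inoperative. Section 6 mentions Section 2 but its own obligation stands independently of Section 2, so Section 6 is not affected. With no severability clause, the stated default rule severs what cannot stand and enforces each remaining provision that can operate on its own. Section 3, Section 4, Section 5, Section 6, and Section 7 remain in effect.

1, 2, 8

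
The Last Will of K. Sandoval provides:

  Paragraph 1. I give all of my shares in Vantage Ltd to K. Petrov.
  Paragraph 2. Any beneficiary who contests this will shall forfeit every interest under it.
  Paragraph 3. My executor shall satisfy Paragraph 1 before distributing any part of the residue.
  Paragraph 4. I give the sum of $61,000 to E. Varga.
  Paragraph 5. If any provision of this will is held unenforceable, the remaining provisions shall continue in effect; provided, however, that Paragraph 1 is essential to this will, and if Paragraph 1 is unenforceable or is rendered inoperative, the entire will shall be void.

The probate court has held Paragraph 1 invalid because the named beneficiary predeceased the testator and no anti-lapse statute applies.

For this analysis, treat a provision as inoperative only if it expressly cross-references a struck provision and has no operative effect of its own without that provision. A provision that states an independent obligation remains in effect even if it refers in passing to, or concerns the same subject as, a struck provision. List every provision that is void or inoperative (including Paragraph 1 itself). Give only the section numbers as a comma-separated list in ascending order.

1, 2, 3, 4, 5

Paragraph 1 is struck. Paragraph 3 merely fixes the priority direction for Paragraph 1; with Paragraph 1 gone it has nothing to operate on and falls away. Paragraph 5 makes Paragraph 1 an essential term, and Paragraph 1 is the provision held invalid; under Paragraph 5, the entire will is therefore void. No provision of the will survives.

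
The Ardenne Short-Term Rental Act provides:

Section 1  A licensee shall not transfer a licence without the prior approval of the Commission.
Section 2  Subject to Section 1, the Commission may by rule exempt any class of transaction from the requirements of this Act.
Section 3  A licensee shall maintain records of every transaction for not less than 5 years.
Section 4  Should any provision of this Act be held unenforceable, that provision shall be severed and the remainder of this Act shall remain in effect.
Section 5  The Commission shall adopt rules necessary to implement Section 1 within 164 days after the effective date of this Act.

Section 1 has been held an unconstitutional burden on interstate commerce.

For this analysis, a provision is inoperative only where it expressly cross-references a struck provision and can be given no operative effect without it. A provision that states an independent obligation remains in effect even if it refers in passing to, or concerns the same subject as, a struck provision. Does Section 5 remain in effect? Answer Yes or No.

Section 1 is struck. Section 5 has no operative effect of its own apart from Section 1 and is therefore inoperative. Although Section 2 refers to Section 1, its operative terms do not depend on Section 1, so it remains in effect. Section 4 is a severability clause and preserves every provision that can still be given independent effect. The provisions still in force are Section 2, Section 3, and Section 4. Section 5 is among the inoperative provisions, so the answer is no.

No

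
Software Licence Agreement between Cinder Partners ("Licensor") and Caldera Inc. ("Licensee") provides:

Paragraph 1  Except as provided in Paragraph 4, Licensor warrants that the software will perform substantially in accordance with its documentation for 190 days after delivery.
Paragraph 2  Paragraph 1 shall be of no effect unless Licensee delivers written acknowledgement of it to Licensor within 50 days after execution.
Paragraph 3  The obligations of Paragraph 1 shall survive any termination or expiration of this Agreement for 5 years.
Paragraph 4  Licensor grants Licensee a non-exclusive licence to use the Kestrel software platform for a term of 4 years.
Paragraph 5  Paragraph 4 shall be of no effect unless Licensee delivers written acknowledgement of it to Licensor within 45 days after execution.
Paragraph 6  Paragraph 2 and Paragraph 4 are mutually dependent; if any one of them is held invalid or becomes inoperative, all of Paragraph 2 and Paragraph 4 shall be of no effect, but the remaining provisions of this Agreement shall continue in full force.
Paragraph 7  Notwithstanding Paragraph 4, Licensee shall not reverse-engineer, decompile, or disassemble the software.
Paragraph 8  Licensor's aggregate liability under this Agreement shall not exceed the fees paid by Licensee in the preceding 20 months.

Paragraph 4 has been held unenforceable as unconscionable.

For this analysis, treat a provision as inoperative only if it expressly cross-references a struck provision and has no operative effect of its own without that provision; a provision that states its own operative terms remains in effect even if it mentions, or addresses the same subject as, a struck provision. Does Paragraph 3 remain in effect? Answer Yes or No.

Yes

Paragraph 4 is struck. Paragraph 5 has no operative effect of its own apart from Paragraph 4 and is therefore inoperative. Although Paragraph 1 refers to Paragraph 4, its operative terms do not depend on Paragraph 4, so it remains in effect. Paragraph 7 mentions Paragraph 4 but its own obligation stands independently of Paragraph 4, so Paragraph 7 is not affected. Paragraph 6 declares Paragraph 2 and Paragraph 4 mutually dependent; since one of them has fallen, all of them are of no effect. That brings down Paragraph 2 as well. The remainder continues in force under Paragraph 6. Paragraph 1, Paragraph 3, Paragraph 6, Paragraph 7, and Paragraph 8 remain in effect. Paragraph 3 is among the surviving provisions, so the answer is yes.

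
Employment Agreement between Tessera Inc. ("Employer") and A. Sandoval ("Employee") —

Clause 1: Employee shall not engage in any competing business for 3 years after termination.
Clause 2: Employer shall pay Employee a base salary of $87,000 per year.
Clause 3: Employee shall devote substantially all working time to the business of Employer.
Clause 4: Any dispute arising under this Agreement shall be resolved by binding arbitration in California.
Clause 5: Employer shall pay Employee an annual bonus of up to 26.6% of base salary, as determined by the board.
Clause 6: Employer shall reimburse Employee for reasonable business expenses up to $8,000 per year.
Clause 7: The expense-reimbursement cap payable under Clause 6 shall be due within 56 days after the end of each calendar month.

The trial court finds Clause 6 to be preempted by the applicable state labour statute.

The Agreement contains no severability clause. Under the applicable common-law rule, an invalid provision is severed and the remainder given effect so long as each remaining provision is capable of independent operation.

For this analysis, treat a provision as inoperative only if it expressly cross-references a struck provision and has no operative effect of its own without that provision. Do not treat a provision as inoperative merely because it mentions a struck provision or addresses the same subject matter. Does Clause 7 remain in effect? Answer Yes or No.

No

Clause 6 is struck. The whole of Clause 7 is the payment deadline for the expense-reimbursement cap, defined by reference to Clause 6, so Clause 7 cannot stand once Clause 6 is removed. With no severability clause, the stated default rule severs what cannot stand and enforces each remaining provision that can operate on its own. Clause 1, Clause 2, Clause 3, Clause 4, and Clause 5 remain in effect. Clause 7 is among the inoperative provisions, so the answer is no.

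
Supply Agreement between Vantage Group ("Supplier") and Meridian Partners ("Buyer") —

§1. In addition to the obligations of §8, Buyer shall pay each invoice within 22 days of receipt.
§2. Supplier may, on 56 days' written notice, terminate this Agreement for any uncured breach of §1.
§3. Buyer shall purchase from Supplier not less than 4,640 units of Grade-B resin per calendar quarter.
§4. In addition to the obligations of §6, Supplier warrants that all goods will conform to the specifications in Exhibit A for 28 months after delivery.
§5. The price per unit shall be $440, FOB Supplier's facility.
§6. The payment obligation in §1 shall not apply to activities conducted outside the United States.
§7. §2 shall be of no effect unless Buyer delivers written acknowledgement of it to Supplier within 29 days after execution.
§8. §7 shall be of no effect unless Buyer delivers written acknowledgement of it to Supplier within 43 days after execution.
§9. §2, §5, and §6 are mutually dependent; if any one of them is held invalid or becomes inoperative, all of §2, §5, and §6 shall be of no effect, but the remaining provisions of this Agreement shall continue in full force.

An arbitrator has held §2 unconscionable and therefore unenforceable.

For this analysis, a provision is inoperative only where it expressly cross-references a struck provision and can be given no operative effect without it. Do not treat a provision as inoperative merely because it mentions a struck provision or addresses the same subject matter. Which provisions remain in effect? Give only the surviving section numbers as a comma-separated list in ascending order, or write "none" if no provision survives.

1, 3, 4, 9

§2 is struck. §7 has no operative effect of its own apart from §2 and is therefore inoperative. §8 operates only by reference to §7, so it falls with §7. §4 mentions §6 but its own obligation stands independently of §6, so §4 is not affected. §1 mentions §8 but its own obligation stands independently of §8, so §1 is not affected. §9 declares §2, §5, and §6 mutually dependent; since one of them has fallen, all of them are of no effect. That brings down §5 and §6 as well. The remainder continues in force under §9. That leaves §1, §3, §4, and §9 in effect.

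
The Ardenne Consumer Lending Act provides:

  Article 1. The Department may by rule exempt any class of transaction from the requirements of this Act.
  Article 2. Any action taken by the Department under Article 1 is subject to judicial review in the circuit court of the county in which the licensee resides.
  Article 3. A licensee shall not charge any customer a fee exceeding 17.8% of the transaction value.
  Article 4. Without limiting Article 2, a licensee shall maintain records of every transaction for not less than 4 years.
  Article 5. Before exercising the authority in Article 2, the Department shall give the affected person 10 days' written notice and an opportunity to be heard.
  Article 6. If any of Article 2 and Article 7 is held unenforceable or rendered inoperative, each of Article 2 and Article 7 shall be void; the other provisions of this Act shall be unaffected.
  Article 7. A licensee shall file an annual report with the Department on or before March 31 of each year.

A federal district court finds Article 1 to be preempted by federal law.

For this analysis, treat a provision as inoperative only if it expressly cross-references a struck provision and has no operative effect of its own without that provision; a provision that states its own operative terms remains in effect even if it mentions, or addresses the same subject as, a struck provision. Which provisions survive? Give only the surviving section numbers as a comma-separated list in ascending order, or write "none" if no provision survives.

Article 1 is struck. Article 2 has no operative effect of its own apart from Article 1 and is therefore inoperative. Article 5 operates only by reference to Article 2, so it falls with Article 2. Article 4 mentions Article 2 but its own obligation stands independently of Article 2, so Article 4 is not affected. Article 6 declares Article 2 and Article 7 mutually dependent; since one of them has fallen, all of them are of no effect. That brings down Article 7 as well. The remainder continues in force under Article 6. Article 3, Article 4, and Article 6 remain in effect.

3, 4, 6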